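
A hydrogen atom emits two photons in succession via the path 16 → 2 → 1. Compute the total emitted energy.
13.553 eV

The energy levels of hydrogen are E_n = -13.6057 / n² eV.

First transition (16 → 2):
ΔE₁ = |E_2 - E_16|
ΔE₁ = |-3.401425000 - (-0.053147266)| = 3.348278 eV

Second transition (2 → 1):
ΔE₂ = |E_1 - E_2|
ΔE₂ = |-13.605700000 - (-3.401425000)| = 10.204275 eV

Total energy released:
E_total = ΔE₁ + ΔE₂ = 3.348278 + 10.204275 = 13.553 eV

Note: This equals the direct transition 16 → 1: 13.553 eV ✓
Energy is conserved regardless of the path taken.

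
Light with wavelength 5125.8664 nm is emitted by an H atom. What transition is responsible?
n = 10 → n = 6

First, find the photon energy from the wavelength (hc = 1239.84 eV·nm):
E = hc/λ = 1239.84 eV·nm / 5125.8664 nm = 0.24187911 eV

The energy levels of hydrogen satisfy E_n = -13.6057 / n² eV, so an emission n_i → n_f releases
ΔE = 13.6057 × (1/n_f² − 1/n_i²) eV.

Setting ΔE equal to the photon energy:
1/n_f² − 1/n_i² = 0.24187911 / 13.6057 = 0.017777778

Since 1/n_i² must be positive, we need 1/n_f² > 0.017777778, i.e. n_f ≤ 7. For each allowed n_f, solve n_i = (1/n_f² − 0.017777778)^(−1/2) and check whether it is a whole number:
  n_f = 1: 1/n_i² = 1.000000000 − 0.017777778 = 0.982222222 → n_i = 1.009  (not an integer) ✗
  n_f = 2: 1/n_i² = 0.250000000 − 0.017777778 = 0.232222222 → n_i = 2.075  (not an integer) ✗
  n_f = 3: 1/n_i² = 0.111111111 − 0.017777778 = 0.093333333 → n_i = 3.273  (not an integer) ✗
  n_f = 4: 1/n_i² = 0.062500000 − 0.017777778 = 0.044722222 → n_i = 4.729  (not an integer) ✗
  n_f = 5: 1/n_i² = 0.040000000 − 0.017777778 = 0.022222222 → n_i = 6.708  (not an integer) ✗
  n_f = 6: 1/n_i² = 0.027777778 − 0.017777778 = 0.010000000 → n_i = 10.000  → integer, n_i = 10 ✓
  n_f = 7: 1/n_i² = 0.020408163 − 0.017777778 = 0.002630385 → n_i = 19.498  (not an integer) ✗

Only n_f = 6 gives an integer upper level, n_i = 10.

The transition is from n = 10 to n = 6 (emission).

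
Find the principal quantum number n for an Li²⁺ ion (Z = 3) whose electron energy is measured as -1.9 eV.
n = 8

The exact energy levels follow E_n = -13.6057 Z² / n² eV with Z = 3.

The measured value (-1.9 eV) is reported to only 2 significant figures, so we must test candidate n values and see which one matches to that precision.

Candidate energies:
  n = 6:  E = -13.6057 × 3² / 6² = -3.40143 eV
  n = 7:  E = -13.6057 × 3² / 7² = -2.49901 eV
  n = 8:  E = -13.6057 × 3² / 8² = -1.91330 eV  ← matches
  n = 9:  E = -13.6057 × 3² / 9² = -1.51174 eV
  n = 10:  E = -13.6057 × 3² / 10² = -1.22451 eV

Checking against the measurement of -1.9 eV (2 sig figs), only n = 8 agrees:
E_8 = -1.91330 eV, which rounds to -1.9 eV ✓

Therefore n = 8.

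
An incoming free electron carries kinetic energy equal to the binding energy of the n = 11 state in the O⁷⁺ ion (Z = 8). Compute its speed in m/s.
1.59105e+06 m/s (or 0.531% of c)

The binding energy at n = 11 for O⁷⁺ is:
E_11 = -13.6057 × 8²/11² = -7.19640331 eV
|E_11| = 7.19640331 eV

Convert to Joules:
KE = 7.19640331 eV × (1.602177 × 10⁻¹⁹ J/eV) = 1.1529912e-18 J

Using KE = ½mv²:
v = √(2·KE/m_e)
v = √(2 × 1.1529912e-18 J / 9.10938 × 10⁻³¹ kg)
v = 1.59105e+06 m/s

This is approximately 0.531% the speed of light.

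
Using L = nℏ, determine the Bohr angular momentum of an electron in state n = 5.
5.2729e-34 J·s (or 5ℏ)

In the Bohr model, angular momentum is quantized:
L = nℏ

where ℏ = h/(2π) = 1.054572e-34 J·s

For n = 5:
L = 5 × 1.054572e-34 J·s
L = 5.2729e-34 J·s

This can also be written as L = 5ℏ.
The angular momentum is an integer multiple of the reduced Planck constant.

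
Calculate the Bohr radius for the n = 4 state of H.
0.84668 nm (or 8.46684 Å)

The Bohr radius formula is:
r_n = n² a₀ / Z

where a₀ = 0.05291772 nm is the Bohr radius.

For H (Z = 1) at n = 4:
r_4 = 4² × 0.05291772 nm / 1
r_4 = 16 × 0.05291772 nm / 1
r_4 = 0.846684 nm / 1
r_4 = 0.84668 nm

The electron orbits at approximately 0.84668 nm from the nucleus.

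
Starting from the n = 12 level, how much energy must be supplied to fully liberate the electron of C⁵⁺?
3.401425 eV

The ionization energy is the energy needed to remove the electron completely (n → ∞).

For a hydrogen-like ion with Z = 6, E_n = -13.6057 Z² / n² eV.

At n = 12: E_12 = -13.6057 × 6² / 12² = -3.401425000 eV
At n = ∞: E_∞ = 0 eV

Ionization energy = E_∞ - E_12 = 0 - (-3.401425000) = 3.401425000 eV
Ionization energy ≈ 3.401425 eV

This is also called the binding energy of the electron in state n = 12.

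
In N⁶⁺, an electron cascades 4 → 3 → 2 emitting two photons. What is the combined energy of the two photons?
125.00 eV

The energy levels of N⁶⁺ are E_n = -13.6057 × 7² / n² eV.

First transition (4 → 3):
ΔE₁ = |E_3 - E_4|
ΔE₁ = |-74.07547778 - (-41.66745625)| = 32.40802 eV

Second transition (3 → 2):
ΔE₂ = |E_2 - E_3|
ΔE₂ = |-166.66982500 - (-74.07547778)| = 92.59435 eV

Total energy released:
E_total = ΔE₁ + ΔE₂ = 32.40802 + 92.59435 = 125.00 eV

Note: This equals the direct transition 4 → 2: 125.00 eV ✓
Energy is conserved regardless of the path taken.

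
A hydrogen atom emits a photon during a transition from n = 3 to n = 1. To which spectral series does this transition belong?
Lyman series

The spectral series in hydrogen are named based on the final (lower) energy level:
- Lyman series: n_final = 1 (ultraviolet)
- Balmer series: n_final = 2 (visible/near-UV)
- Paschen series: n_final = 3 (infrared)
- Brackett series: n_final = 4 (infrared)
- Pfund series: n_final = 5 (far infrared)

Since this transition ends at n = 1, it belongs to the Lyman series.

For reference, this 3 → 1 line has photon energy
ΔE = 13.6057 eV × (1/1² - 1/3²) = 12.093955556 eV,
corresponding to wavelength λ = hc/ΔE = 1239.84 eV·nm / 12.093955556 eV = 102.517327 nm in the ultraviolet region.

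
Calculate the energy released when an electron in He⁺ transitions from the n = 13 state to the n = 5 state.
1.8549 eV

The energy levels are E_n = -13.6057 Z² eV / n².

Energy at n = 13: E_13 = -13.6057 × 2² / 13² = -0.3220284 eV
Energy at n = 5: E_5 = -13.6057 × 2² / 5² = -2.1769120 eV

For emission (electron falling to lower state), the photon energy is:
E_photon = E_13 - E_5 = |-0.3220284 - (-2.1769120)|
E_photon = 1.8549 eV

This energy is carried away by the emitted photon.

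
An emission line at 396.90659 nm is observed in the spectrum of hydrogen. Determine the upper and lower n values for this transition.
n = 7 → n = 2

First, find the photon energy from the wavelength (hc = 1239.84 eV·nm):
E = hc/λ = 1239.84 eV·nm / 396.90659 nm = 3.1237577 eV

The energy levels of hydrogen satisfy E_n = -13.6057 / n² eV, so an emission n_i → n_f releases
ΔE = 13.6057 × (1/n_f² − 1/n_i²) eV.

Setting ΔE equal to the photon energy:
1/n_f² − 1/n_i² = 3.1237577 / 13.6057 = 0.22959184

Since 1/n_i² must be positive, we need 1/n_f² > 0.22959184, i.e. n_f ≤ 2. For each allowed n_f, solve n_i = (1/n_f² − 0.22959184)^(−1/2) and check whether it is a whole number:
  n_f = 1: 1/n_i² = 1.00000000 − 0.22959184 = 0.77040816 → n_i = 1.139  (not an integer) ✗
  n_f = 2: 1/n_i² = 0.25000000 − 0.22959184 = 0.02040816 → n_i = 7.000  → integer, n_i = 7 ✓

Only n_f = 2 gives an integer upper level, n_i = 7.

The transition is from n = 7 to n = 2 (emission).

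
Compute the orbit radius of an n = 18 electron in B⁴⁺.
3.4291 nm (or 34.2907 Å)

The Bohr radius formula is:
r_n = n² a₀ / Z

where a₀ = 0.0529177 nm is the Bohr radius.

For B⁴⁺ (Z = 5) at n = 18:
r_18 = 18² × 0.0529177 nm / 5
r_18 = 324 × 0.0529177 nm / 5
r_18 = 17.14533 nm / 5
r_18 = 3.4291 nm

The electron orbits at approximately 3.4291 nm from the nucleus.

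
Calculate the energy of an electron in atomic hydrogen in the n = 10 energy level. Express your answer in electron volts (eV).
-0.14 eV

The energy levels of a hydrogen-like atom are given by:
E_n = -13.6057 eV / n²

For n = 10:
E_10 = -13.6057 eV / 10²
E_10 = -13.6057 eV / 100
E_10 = -0.14 eV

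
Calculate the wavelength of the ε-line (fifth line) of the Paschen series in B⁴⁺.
38.173725 nm

The lines of a series are numbered from the longest wavelength (smallest ΔE) outward; the fifth line is the transition from n = n_f + 5 to n_f.
The Paschen series has all transitions ending at n_f = 3.

For B⁴⁺ (Z = 5), the fifth line (ε-line) is the jump from n = 8 to n = 3:
E_8 = -13.6057 × 5² / 8² = -5.31472656 eV
E_3 = -13.6057 × 5² / 3² = -37.79361111 eV
ΔE = E_8 - E_3 = 32.47888455 eV

λ = hc/E = 1239.84 eV·nm / 32.47888455 eV
λ = 38.173725 nm

This is the ε-line of the Paschen series in B⁴⁺.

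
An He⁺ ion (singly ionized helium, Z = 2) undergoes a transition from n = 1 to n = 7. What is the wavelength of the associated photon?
23.26 nm

First, find the transition energy using E_n = -13.6057 Z² / n² eV:
E_1 = -13.6057 × 2² / 1² = -54.4228 eV
E_7 = -13.6057 × 2² / 7² = -1.1107 eV

Photon energy: |ΔE| = |E_7 - E_1| = 53.3121 eV

Convert to wavelength using E = hc/λ with hc = 1239.84 eV·nm:
λ = hc/E = 1239.84 eV·nm / 53.3121 eV
λ = 23.26 nm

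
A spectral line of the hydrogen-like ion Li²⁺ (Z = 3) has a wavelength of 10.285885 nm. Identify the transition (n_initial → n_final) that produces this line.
n = 8 → n = 1

First, find the photon energy from the wavelength (hc = 1239.84 eV·nm):
E = hc/λ = 1239.84 eV·nm / 10.285885 nm = 120.53800 eV

The energy levels of Li²⁺ satisfy E_n = -13.6057 × 3² / n² eV, so an emission n_i → n_f releases
ΔE = 13.6057 × 3² × (1/n_f² − 1/n_i²) eV.

Setting ΔE equal to the photon energy:
1/n_f² − 1/n_i² = 120.53800 / (13.6057 × 3²) = 0.98437501

Since 1/n_i² must be positive, we need 1/n_f² > 0.98437501, i.e. n_f ≤ 1. For each allowed n_f, solve n_i = (1/n_f² − 0.98437501)^(−1/2) and check whether it is a whole number:
  n_f = 1: 1/n_i² = 1.00000000 − 0.98437501 = 0.01562499 → n_i = 8.000  → integer, n_i = 8 ✓

Only n_f = 1 gives an integer upper level, n_i = 8.

The transition is from n = 8 to n = 1 (emission).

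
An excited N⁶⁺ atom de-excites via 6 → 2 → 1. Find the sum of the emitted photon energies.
648.160431 eV

The energy levels of N⁶⁺ are E_n = -13.6057 × 7² / n² eV.

First transition (6 → 2):
ΔE₁ = |E_2 - E_6|
ΔE₁ = |-166.669825000000 - (-18.518869444444)| = 148.150955556 eV

Second transition (2 → 1):
ΔE₂ = |E_1 - E_2|
ΔE₂ = |-666.679300000000 - (-166.669825000000)| = 500.009475000 eV

Total energy released:
E_total = ΔE₁ + ΔE₂ = 148.150955556 + 500.009475000 = 648.160431 eV

Note: This equals the direct transition 6 → 1: 648.160431 eV ✓
Energy is conserved regardless of the path taken.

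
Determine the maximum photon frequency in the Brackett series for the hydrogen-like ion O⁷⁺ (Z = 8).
1.3159e+16 Hz

The series limit corresponds to the transition from n = ∞ to n = 4.
This is the highest energy (shortest wavelength) transition in the Brackett series.

E_∞ = 0 eV
E_4 = -13.6057 × 8² / 4² = -54.4228000 eV

Energy at series limit:
ΔE = E_∞ - E_4 = 0 - (-54.4228000) = 54.4228000 eV
E = 54.4228000 eV × (1.602177 × 10⁻¹⁹ J/eV) = 8.719496e-18 J
f = E/h = 8.719496e-18 J / (6.62607 × 10⁻³⁴ J·s) = 1.3159e+16 Hz

This energy equals the ionization energy from the n = 4 state of O⁷⁺.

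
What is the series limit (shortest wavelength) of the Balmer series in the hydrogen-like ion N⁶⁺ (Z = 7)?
7.44 nm

The series limit corresponds to the transition from n = ∞ to n = 2.
This is the highest energy (shortest wavelength) transition in the Balmer series.

E_∞ = 0 eV
E_2 = -13.6057 × 7² / 2² = -166.6698 eV

Energy at series limit:
ΔE = E_∞ - E_2 = 0 - (-166.6698) = 166.6698 eV
λ = hc/E = 1239.84 eV·nm / 166.6698 eV = 7.44 nm

This energy equals the ionization energy from the n = 2 state of N⁶⁺.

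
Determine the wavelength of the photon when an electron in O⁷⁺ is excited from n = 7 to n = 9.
176.602115 nm

First, find the transition energy using E_n = -13.6057 Z² / n² eV:
E_7 = -13.6057 × 8² / 7² = -17.7707102041 eV
E_9 = -13.6057 × 8² / 9² = -10.7501827160 eV

Photon energy: |ΔE| = |E_9 - E_7| = 7.0205274881 eV

Convert to wavelength using E = hc/λ with hc = 1239.84 eV·nm:
λ = hc/E = 1239.84 eV·nm / 7.0205274881 eV
λ = 176.602115 nm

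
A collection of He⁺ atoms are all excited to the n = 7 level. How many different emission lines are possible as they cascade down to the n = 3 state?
10

The electron can occupy levels n = 3, 4, ..., 7 during de-excitation — that is m = 7 - 3 + 1 = 5 distinct levels.

The number of distinct spectral lines equals the number of ways to choose 2 of these m levels (each pair gives one possible emission transition):

Number of lines = m(m-1)/2 = 5×4/2 = 10

These correspond to all possible transitions between the 5 levels:
7 → 6, 7 → 5, 7 → 4, 7 → 3, 6 → 5, 6 → 4, 6 → 3, 5 → 4...

Each transition produces a photon with a unique energy (and thus wavelength). This count does not depend on Z.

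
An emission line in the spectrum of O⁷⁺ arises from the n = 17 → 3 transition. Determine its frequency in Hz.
2.26659e+16 Hz

First, find the transition energy:
E_17 = -13.6057 × 8² / 17² = -3.0130270 eV
E_3 = -13.6057 × 8² / 3² = -96.7516444 eV
|ΔE| = |E_3 - E_17| = 93.7386174 eV

Convert to Joules: E = 93.7386174 eV × (1.602177 × 10⁻¹⁹ J/eV) = 1.5018586e-17 J

Using E = hf:
f = E/h = 1.5018586e-17 J / (6.62607 × 10⁻³⁴ J·s)
f = 2.26659e+16 Hz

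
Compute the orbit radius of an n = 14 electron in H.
10.3719 nm (or 103.7187 Å)

The Bohr radius formula is:
r_n = n² a₀ / Z

where a₀ = 0.0529177 nm is the Bohr radius.

For H (Z = 1) at n = 14:
r_14 = 14² × 0.0529177 nm / 1
r_14 = 196 × 0.0529177 nm / 1
r_14 = 10.37187 nm / 1
r_14 = 10.3719 nm

The electron orbits at approximately 10.3719 nm from the nucleus.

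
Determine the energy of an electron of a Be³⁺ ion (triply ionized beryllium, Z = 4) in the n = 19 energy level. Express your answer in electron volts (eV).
-0.60302 eV

The energy levels of a hydrogen-like atom are given by:
E_n = -13.6057 Z² / n² eV  (with Z = 4 for Be³⁺)

For n = 19:
E_19 = -13.6057 × 4² / 19²
E_19 = -13.6057 × 16 / 361
E_19 = -0.60302 eV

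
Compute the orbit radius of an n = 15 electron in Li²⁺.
3.968829 nm (or 39.688291 Å)

The Bohr radius formula is:
r_n = n² a₀ / Z

where a₀ = 0.052917721 nm is the Bohr radius.

For Li²⁺ (Z = 3) at n = 15:
r_15 = 15² × 0.052917721 nm / 3
r_15 = 225 × 0.052917721 nm / 3
r_15 = 11.9064872 nm / 3
r_15 = 3.968829 nm

The electron orbits at approximately 3.968829 nm from the nucleus.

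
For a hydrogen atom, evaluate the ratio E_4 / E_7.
3.0625

Using E_n = -13.6057 Z² / n² eV with Z = 1:

E_4 = -13.6057 / 4² = -13.6057 / 16 = -0.85035625 eV
E_7 = -13.6057 / 7² = -13.6057 / 49 = -0.27766735 eV

The ratio is:
E_4/E_7 = (-0.85035625) / (-0.27766735)
E_4/E_7 = (-13.6057/16) / (-13.6057/49)
E_4/E_7 = 49/16
E_4/E_7 = 3.0625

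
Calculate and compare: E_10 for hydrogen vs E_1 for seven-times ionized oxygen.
O⁷⁺ at n = 1 (E = -870.765 eV)

Using E_n = -13.6057 Z² / n² eV:

H (Z = 1) at n = 10:
E = -13.6057 × 1² / 10² = -13.6057 × 1 / 100 = -0.136057 eV

O⁷⁺ (Z = 8) at n = 1:
E = -13.6057 × 8² / 1² = -13.6057 × 64 / 1 = -870.764800 eV

Since -870.764800 eV < -0.136057 eV,
O⁷⁺ at n = 1 is more tightly bound (requires more energy to ionize).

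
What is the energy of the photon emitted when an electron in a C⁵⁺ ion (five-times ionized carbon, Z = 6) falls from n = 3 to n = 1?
435.382400 eV

The energy levels are E_n = -13.6057 Z² eV / n².

Energy at n = 3: E_3 = -13.6057 × 6² / 3² = -54.422800000 eV
Energy at n = 1: E_1 = -13.6057 × 6² / 1² = -489.805200000 eV

For emission (electron falling to lower state), the photon energy is:
E_photon = E_3 - E_1 = |-54.422800000 - (-489.805200000)|
E_photon = 435.382400 eV

This energy is carried away by the emitted photon.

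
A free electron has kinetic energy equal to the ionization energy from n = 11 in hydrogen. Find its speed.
1.98881e+05 m/s (or 0.0663% of c)

The binding energy at n = 11 for hydrogen is:
E_11 = -13.6057/11² = -0.112443802 eV
|E_11| = 0.112443802 eV

Convert to Joules:
KE = 0.112443802 eV × (1.602177 × 10⁻¹⁹ J/eV) = 1.8015487e-20 J

Using KE = ½mv²:
v = √(2·KE/m_e)
v = √(2 × 1.8015487e-20 J / 9.10938 × 10⁻³¹ kg)
v = 1.98881e+05 m/s

This is approximately 0.0663% the speed of light.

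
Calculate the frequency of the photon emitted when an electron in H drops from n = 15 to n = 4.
1.9099e+14 Hz

First, find the transition energy:
E_15 = -13.6057 / 15² = -0.06046978 eV
E_4 = -13.6057 / 4² = -0.85035625 eV
|ΔE| = |E_4 - E_15| = 0.78988647 eV

Convert to Joules: E = 0.78988647 eV × (1.602177 × 10⁻¹⁹ J/eV) = 1.265538e-19 J

Using E = hf:
f = E/h = 1.265538e-19 J / (6.62607 × 10⁻³⁴ J·s)
f = 1.9099e+14 Hz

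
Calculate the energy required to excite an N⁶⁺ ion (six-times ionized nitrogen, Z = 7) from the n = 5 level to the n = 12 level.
22.03745 eV

The energy levels of a hydrogen-like atom are E_n = -13.6057 Z² eV / n².

Energy at n = 5: E_5 = -13.6057 × 7² / 5² = -26.66717200 eV
Energy at n = 12: E_12 = -13.6057 × 7² / 12² = -4.62971736 eV

The excitation energy is the difference:
ΔE = E_12 - E_5
ΔE = -4.62971736 - (-26.66717200)
ΔE = 22.03745 eV

Since this is positive, energy must be absorbed (photon absorption).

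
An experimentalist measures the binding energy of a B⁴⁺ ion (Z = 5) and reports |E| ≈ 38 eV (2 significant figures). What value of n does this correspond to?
n = 3

The exact energy levels follow E_n = -13.6057 Z² / n² eV with Z = 5.

The measured value (-38 eV) is reported to only 2 significant figures, so we must test candidate n values and see which one matches to that precision.

Candidate energies:
  n = 1:  E = -13.6057 × 5² / 1² = -340.14250 eV
  n = 2:  E = -13.6057 × 5² / 2² = -85.03563 eV
  n = 3:  E = -13.6057 × 5² / 3² = -37.79361 eV  ← matches
  n = 4:  E = -13.6057 × 5² / 4² = -21.25891 eV
  n = 5:  E = -13.6057 × 5² / 5² = -13.60570 eV

Checking against the measurement of -38 eV (2 sig figs), only n = 3 agrees:
E_3 = -37.79361 eV, which rounds to -38 eV ✓

Therefore n = 3.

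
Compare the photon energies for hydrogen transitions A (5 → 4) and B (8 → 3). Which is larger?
8 → 3

Calculate the energy for each transition:

Transition 5 → 4:
ΔE₁ = |E_4 - E_5| = |-13.6057/4² - (-13.6057/5²)|
ΔE₁ = |-0.85035625000 - (-0.54422800000)| = 0.30612825 eV

Transition 8 → 3:
ΔE₂ = |E_3 - E_8| = |-13.6057/3² - (-13.6057/8²)|
ΔE₂ = |-1.51174444444 - (-0.21258906250)| = 1.29915538 eV

Since 1.29915538 eV > 0.30612825 eV, the transition 8 → 3 emits the more energetic photon.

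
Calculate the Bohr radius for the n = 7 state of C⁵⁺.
0.432161 nm (or 4.321614 Å)

The Bohr radius formula is:
r_n = n² a₀ / Z

where a₀ = 0.052917721 nm is the Bohr radius.

For C⁵⁺ (Z = 6) at n = 7:
r_7 = 7² × 0.052917721 nm / 6
r_7 = 49 × 0.052917721 nm / 6
r_7 = 2.5929683 nm / 6
r_7 = 0.432161 nm

The electron orbits at approximately 0.432161 nm from the nucleus.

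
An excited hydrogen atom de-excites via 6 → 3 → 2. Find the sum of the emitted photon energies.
3.0235 eV

The energy levels of hydrogen are E_n = -13.6057 / n² eV.

First transition (6 → 3):
ΔE₁ = |E_3 - E_6|
ΔE₁ = |-1.5117444444 - (-0.3779361111)| = 1.1338083 eV

Second transition (3 → 2):
ΔE₂ = |E_2 - E_3|
ΔE₂ = |-3.4014250000 - (-1.5117444444)| = 1.8896806 eV

Total energy released:
E_total = ΔE₁ + ΔE₂ = 1.1338083 + 1.8896806 = 3.0235 eV

Note: This equals the direct transition 6 → 2: 3.0235 eV ✓
Energy is conserved regardless of the path taken.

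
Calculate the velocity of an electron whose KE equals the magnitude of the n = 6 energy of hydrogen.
3.6462e+05 m/s (or 0.12% of c)

The binding energy at n = 6 for hydrogen is:
E_6 = -13.6057/6² = -0.37793611 eV
|E_6| = 0.37793611 eV

Convert to Joules:
KE = 0.37793611 eV × (1.602177 × 10⁻¹⁹ J/eV) = 6.055205e-20 J

Using KE = ½mv²:
v = √(2·KE/m_e)
v = √(2 × 6.055205e-20 J / 9.10938 × 10⁻³¹ kg)
v = 3.6462e+05 m/s

This is approximately 0.12% the speed of light.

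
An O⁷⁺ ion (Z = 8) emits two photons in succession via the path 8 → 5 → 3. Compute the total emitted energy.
83.1459 eV

The energy levels of O⁷⁺ are E_n = -13.6057 × 8² / n² eV.

First transition (8 → 5):
ΔE₁ = |E_5 - E_8|
ΔE₁ = |-34.8305920000 - (-13.6057000000)| = 21.2248920 eV

Second transition (5 → 3):
ΔE₂ = |E_3 - E_5|
ΔE₂ = |-96.7516444444 - (-34.8305920000)| = 61.9210524 eV

Total energy released:
E_total = ΔE₁ + ΔE₂ = 21.2248920 + 61.9210524 = 83.1459 eV

Note: This equals the direct transition 8 → 3: 83.1459 eV ✓
Energy is conserved regardless of the path taken.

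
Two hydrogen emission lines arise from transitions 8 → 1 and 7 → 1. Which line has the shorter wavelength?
8 → 1

Calculate the energy for each transition:

Transition 8 → 1:
ΔE₁ = |E_1 - E_8| = |-13.6057/1² - (-13.6057/8²)|
ΔE₁ = |-13.60570000 - (-0.21258906)| = 13.39311 eV

Transition 7 → 1:
ΔE₂ = |E_1 - E_7| = |-13.6057/1² - (-13.6057/7²)|
ΔE₂ = |-13.60570000 - (-0.27766735)| = 13.32803 eV

Since 13.39311 eV > 13.32803 eV, the transition 8 → 1 emits the more energetic photon.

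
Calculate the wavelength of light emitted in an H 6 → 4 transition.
2624.4436 nm

First, find the transition energy using E_n = -13.6057 / n² eV:
E_6 = -13.6057 / 6² = -0.3779361111 eV
E_4 = -13.6057 / 4² = -0.8503562500 eV

Photon energy: |ΔE| = |E_4 - E_6| = 0.4724201389 eV

Convert to wavelength using E = hc/λ with hc = 1239.84 eV·nm:
λ = hc/E = 1239.84 eV·nm / 0.4724201389 eV
λ = 2624.4436 nm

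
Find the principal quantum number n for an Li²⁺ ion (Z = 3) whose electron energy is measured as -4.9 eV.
n = 5

The exact energy levels follow E_n = -13.6057 Z² / n² eV with Z = 3.

The measured value (-4.9 eV) is reported to only 2 significant figures, so we must test candidate n values and see which one matches to that precision.

Candidate energies:
  n = 3:  E = -13.6057 × 3² / 3² = -13.60570 eV
  n = 4:  E = -13.6057 × 3² / 4² = -7.65321 eV
  n = 5:  E = -13.6057 × 3² / 5² = -4.89805 eV  ← matches
  n = 6:  E = -13.6057 × 3² / 6² = -3.40143 eV
  n = 7:  E = -13.6057 × 3² / 7² = -2.49901 eV

Checking against the measurement of -4.9 eV (2 sig figs), only n = 5 agrees:
E_5 = -4.89805 eV, which rounds to -4.9 eV ✓

Therefore n = 5.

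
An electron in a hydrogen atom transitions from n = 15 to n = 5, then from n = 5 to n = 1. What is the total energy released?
13.54523 eV

The energy levels of hydrogen are E_n = -13.6057 / n² eV.

First transition (15 → 5):
ΔE₁ = |E_5 - E_15|
ΔE₁ = |-0.54422800000 - (-0.06046977778)| = 0.48375822 eV

Second transition (5 → 1):
ΔE₂ = |E_1 - E_5|
ΔE₂ = |-13.60570000000 - (-0.54422800000)| = 13.06147200 eV

Total energy released:
E_total = ΔE₁ + ΔE₂ = 0.48375822 + 13.06147200 = 13.54523 eV

Note: This equals the direct transition 15 → 1: 13.54523 eV ✓
Energy is conserved regardless of the path taken.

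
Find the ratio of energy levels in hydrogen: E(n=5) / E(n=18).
12.960

Using E_n = -13.6057 Z² / n² eV with Z = 1:

E_5 = -13.6057 / 5² = -13.6057 / 25 = -0.544228000 eV
E_18 = -13.6057 / 18² = -13.6057 / 324 = -0.041992901 eV

The ratio is:
E_5/E_18 = (-0.544228000) / (-0.041992901)
E_5/E_18 = (-13.6057/25) / (-13.6057/324)
E_5/E_18 = 324/25
E_5/E_18 = 12.960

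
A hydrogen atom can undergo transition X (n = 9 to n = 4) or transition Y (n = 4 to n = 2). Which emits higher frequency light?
4 → 2

Calculate the energy for each transition:

Transition 9 → 4:
ΔE₁ = |E_4 - E_9| = |-13.6057/4² - (-13.6057/9²)|
ΔE₁ = |-0.8503562500 - (-0.1679716049)| = 0.6823846 eV

Transition 4 → 2:
ΔE₂ = |E_2 - E_4| = |-13.6057/2² - (-13.6057/4²)|
ΔE₂ = |-3.4014250000 - (-0.8503562500)| = 2.5510688 eV

Since 2.5510688 eV > 0.6823846 eV, the transition 4 → 2 emits the more energetic photon.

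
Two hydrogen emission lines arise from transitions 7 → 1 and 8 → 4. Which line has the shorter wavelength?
7 → 1

Calculate the energy for each transition:

Transition 7 → 1:
ΔE₁ = |E_1 - E_7| = |-13.6057/1² - (-13.6057/7²)|
ΔE₁ = |-13.6057000000 - (-0.2776673469)| = 13.3280327 eV

Transition 8 → 4:
ΔE₂ = |E_4 - E_8| = |-13.6057/4² - (-13.6057/8²)|
ΔE₂ = |-0.8503562500 - (-0.2125890625)| = 0.6377672 eV

Since 13.3280327 eV > 0.6377672 eV, the transition 7 → 1 emits the more energetic photon.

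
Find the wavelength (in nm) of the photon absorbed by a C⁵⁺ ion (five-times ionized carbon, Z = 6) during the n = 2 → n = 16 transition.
10.28589 nm

First, find the transition energy using E_n = -13.6057 Z² / n² eV:
E_2 = -13.6057 × 6² / 2² = -122.4513000 eV
E_16 = -13.6057 × 6² / 16² = -1.9133016 eV

Photon energy: |ΔE| = |E_16 - E_2| = 120.5379984 eV

Convert to wavelength using E = hc/λ with hc = 1239.84 eV·nm:
λ = hc/E = 1239.84 eV·nm / 120.5379984 eV
λ = 10.28589 nm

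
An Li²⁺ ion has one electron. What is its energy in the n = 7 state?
-2.499 eV

For hydrogen-like ions, the energy levels scale with Z²:
E_n = -13.6057 Z² / n² eV

For Li²⁺ (Z = 3) at n = 7:
E_7 = -13.6057 × 3² / 7²
E_7 = -13.6057 × 9 / 49
E_7 = -122.4513 / 49
E_7 = -2.499 eV

The energy is 9 times more negative than hydrogen at the same n due to the stronger nuclear charge.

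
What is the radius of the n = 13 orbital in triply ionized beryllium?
2.235774 nm (or 22.357737 Å)

The Bohr radius formula is:
r_n = n² a₀ / Z

where a₀ = 0.052917721 nm is the Bohr radius.

For Be³⁺ (Z = 4) at n = 13:
r_13 = 13² × 0.052917721 nm / 4
r_13 = 169 × 0.052917721 nm / 4
r_13 = 8.9430948 nm / 4
r_13 = 2.235774 nm

The electron orbits at approximately 2.235774 nm from the nucleus.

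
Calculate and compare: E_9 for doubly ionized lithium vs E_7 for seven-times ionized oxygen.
O⁷⁺ at n = 7 (E = -17.770710 eV)

Using E_n = -13.6057 Z² / n² eV:

Li²⁺ (Z = 3) at n = 9:
E = -13.6057 × 3² / 9² = -13.6057 × 9 / 81 = -1.511744444 eV

O⁷⁺ (Z = 8) at n = 7:
E = -13.6057 × 8² / 7² = -13.6057 × 64 / 49 = -17.770710204 eV

Since -17.770710204 eV < -1.511744444 eV,
O⁷⁺ at n = 7 is more tightly bound (requires more energy to ionize).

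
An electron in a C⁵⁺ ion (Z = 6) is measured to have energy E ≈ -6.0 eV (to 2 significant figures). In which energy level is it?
n = 9

The exact energy levels follow E_n = -13.6057 Z² / n² eV with Z = 6.

The measured value (-6.0 eV) is reported to only 2 significant figures, so we must test candidate n values and see which one matches to that precision.

Candidate energies:
  n = 7:  E = -13.6057 × 6² / 7² = -9.99602 eV
  n = 8:  E = -13.6057 × 6² / 8² = -7.65321 eV
  n = 9:  E = -13.6057 × 6² / 9² = -6.04698 eV  ← matches
  n = 10:  E = -13.6057 × 6² / 10² = -4.89805 eV
  n = 11:  E = -13.6057 × 6² / 11² = -4.04798 eV

Checking against the measurement of -6.0 eV (2 sig figs), only n = 9 agrees:
E_9 = -6.04698 eV, which rounds to -6.0 eV ✓

Therefore n = 9.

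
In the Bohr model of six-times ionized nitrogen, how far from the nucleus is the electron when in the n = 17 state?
2.1847 nm (or 21.8475 Å)

The Bohr radius formula is:
r_n = n² a₀ / Z

where a₀ = 0.0529177 nm is the Bohr radius.

For N⁶⁺ (Z = 7) at n = 17:
r_17 = 17² × 0.0529177 nm / 7
r_17 = 289 × 0.0529177 nm / 7
r_17 = 15.29322 nm / 7
r_17 = 2.1847 nm

The electron orbits at approximately 2.1847 nm from the nucleus.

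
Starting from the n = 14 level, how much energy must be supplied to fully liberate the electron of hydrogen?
0.07 eV

The ionization energy is the energy needed to remove the electron completely (n → ∞).

For hydrogen, E_n = -13.6057 eV / n².

At n = 14: E_14 = -13.6057 / 14² = -0.06942 eV
At n = ∞: E_∞ = 0 eV

Ionization energy = E_∞ - E_14 = 0 - (-0.06942) = 0.06942 eV
Ionization energy ≈ 0.07 eV

This is also called the binding energy of the electron in state n = 14.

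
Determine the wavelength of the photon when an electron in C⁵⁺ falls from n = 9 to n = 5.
91.533328 nm

First, find the transition energy using E_n = -13.6057 Z² / n² eV:
E_9 = -13.6057 × 6² / 9² = -6.04697778 eV
E_5 = -13.6057 × 6² / 5² = -19.59220800 eV

Photon energy: |ΔE| = |E_5 - E_9| = 13.54523022 eV

Convert to wavelength using E = hc/λ with hc = 1239.84 eV·nm:
λ = hc/E = 1239.84 eV·nm / 13.54523022 eV
λ = 91.533328 nm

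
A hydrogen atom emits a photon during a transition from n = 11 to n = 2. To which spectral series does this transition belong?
Balmer series

The spectral series in hydrogen are named based on the final (lower) energy level:
- Lyman series: n_final = 1 (ultraviolet)
- Balmer series: n_final = 2 (visible/near-UV)
- Paschen series: n_final = 3 (infrared)
- Brackett series: n_final = 4 (infrared)
- Pfund series: n_final = 5 (far infrared)

Since this transition ends at n = 2, it belongs to the Balmer series.

For reference, this 11 → 2 line has photon energy
ΔE = 13.6057 eV × (1/2² - 1/11²) = 3.28898120 eV,
corresponding to wavelength λ = hc/ΔE = 1239.84 eV·nm / 3.28898120 eV = 376.9678 nm in the visible/near-UV region.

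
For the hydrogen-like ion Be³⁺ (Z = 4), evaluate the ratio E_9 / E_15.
2.7778

Using E_n = -13.6057 Z² / n² eV with Z = 4:

E_9 = -13.6057 × 4² / 9² = -217.6912 / 81 = -2.6875456790 eV
E_15 = -13.6057 × 4² / 15² = -217.6912 / 225 = -0.9675164444 eV

The ratio is:
E_9/E_15 = (-2.6875456790) / (-0.9675164444)
E_9/E_15 = (-217.6912/81) / (-217.6912/225)
E_9/E_15 = 225/81
E_9/E_15 = 2.7778
(Note: the Z² factors cancel in the ratio.)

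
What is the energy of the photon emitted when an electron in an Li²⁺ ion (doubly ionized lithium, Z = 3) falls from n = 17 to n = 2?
30.189 eV

The energy levels are E_n = -13.6057 Z² eV / n².

Energy at n = 17: E_17 = -13.6057 × 3² / 17² = -0.423707 eV
Energy at n = 2: E_2 = -13.6057 × 3² / 2² = -30.612825 eV

For emission (electron falling to lower state), the photon energy is:
E_photon = E_17 - E_2 = |-0.423707 - (-30.612825)|
E_photon = 30.189 eV

This energy is carried away by the emitted photon.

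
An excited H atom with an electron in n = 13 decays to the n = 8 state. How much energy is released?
0.132 eV

The energy levels are E_n = -13.6057 eV / n².

Energy at n = 13: E_13 = -13.6057 / 13² = -0.080507 eV
Energy at n = 8: E_8 = -13.6057 / 8² = -0.212589 eV

For emission (electron falling to lower state), the photon energy is:
E_photon = E_13 - E_8 = |-0.080507 - (-0.212589)|
E_photon = 0.132 eV

This energy is carried away by the emitted photon.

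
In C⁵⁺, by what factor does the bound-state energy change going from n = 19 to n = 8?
5.640625

Using E_n = -13.6057 Z² / n² eV with Z = 6:

E_8 = -13.6057 × 6² / 8² = -489.8052 / 64 = -7.653206250000 eV
E_19 = -13.6057 × 6² / 19² = -489.8052 / 361 = -1.356801108033 eV

The ratio is:
E_8/E_19 = (-7.653206250000) / (-1.356801108033)
E_8/E_19 = (-489.8052/64) / (-489.8052/361)
E_8/E_19 = 361/64
E_8/E_19 = 5.640625
(Note: the Z² factors cancel in the ratio.)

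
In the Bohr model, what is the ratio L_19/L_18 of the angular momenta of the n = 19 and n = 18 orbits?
1.055556

In the Bohr model, L_n = nℏ, so the ratio is purely the ratio of quantum numbers:

L_19/L_18 = 19ℏ / 18ℏ = 19/18 = 1.055556

The angular momentum scales linearly with n.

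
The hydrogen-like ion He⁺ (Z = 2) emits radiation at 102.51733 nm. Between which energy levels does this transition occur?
n = 6 → n = 2

First, find the photon energy from the wavelength (hc = 1239.84 eV·nm):
E = hc/λ = 1239.84 eV·nm / 102.51733 nm = 12.093955 eV

The energy levels of He⁺ satisfy E_n = -13.6057 × 2² / n² eV, so an emission n_i → n_f releases
ΔE = 13.6057 × 2² × (1/n_f² − 1/n_i²) eV.

Setting ΔE equal to the photon energy:
1/n_f² − 1/n_i² = 12.093955 / (13.6057 × 2²) = 0.22222221

Since 1/n_i² must be positive, we need 1/n_f² > 0.22222221, i.e. n_f ≤ 2. For each allowed n_f, solve n_i = (1/n_f² − 0.22222221)^(−1/2) and check whether it is a whole number:
  n_f = 1: 1/n_i² = 1.00000000 − 0.22222221 = 0.77777779 → n_i = 1.134  (not an integer) ✗
  n_f = 2: 1/n_i² = 0.25000000 − 0.22222221 = 0.02777779 → n_i = 6.000  → integer, n_i = 6 ✓

Only n_f = 2 gives an integer upper level, n_i = 6.

The transition is from n = 6 to n = 2 (emission).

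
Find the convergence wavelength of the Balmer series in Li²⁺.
40.5007 nm

The series limit corresponds to the transition from n = ∞ to n = 2.
This is the highest energy (shortest wavelength) transition in the Balmer series.

E_∞ = 0 eV
E_2 = -13.6057 × 3² / 2² = -30.612825 eV

Energy at series limit:
ΔE = E_∞ - E_2 = 0 - (-30.612825) = 30.612825 eV
λ = hc/E = 1239.84 eV·nm / 30.612825 eV = 40.5007 nm

This energy equals the ionization energy from the n = 2 state of Li²⁺.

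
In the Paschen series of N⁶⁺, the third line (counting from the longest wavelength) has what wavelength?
22.317 nm

The lines of a series are numbered from the longest wavelength (smallest ΔE) outward; the third line is the transition from n = n_f + 3 to n_f.
The Paschen series has all transitions ending at n_f = 3.

For N⁶⁺ (Z = 7), the third line (γ-line) is the jump from n = 6 to n = 3:
E_6 = -13.6057 × 7² / 6² = -18.51887 eV
E_3 = -13.6057 × 7² / 3² = -74.07548 eV
ΔE = E_6 - E_3 = 55.55661 eV

λ = hc/E = 1239.84 eV·nm / 55.55661 eV
λ = 22.317 nm

This is the γ-line of the Paschen series in N⁶⁺.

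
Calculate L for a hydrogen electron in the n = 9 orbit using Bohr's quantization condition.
9.491e-34 J·s (or 9ℏ)

In the Bohr model, angular momentum is quantized:
L = nℏ

where ℏ = h/(2π) = 1.05457e-34 J·s

For n = 9:
L = 9 × 1.05457e-34 J·s
L = 9.491e-34 J·s

This can also be written as L = 9ℏ.
The angular momentum is an integer multiple of the reduced Planck constant.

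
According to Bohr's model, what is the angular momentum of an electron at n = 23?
2.42552e-33 J·s (or 23ℏ)

In the Bohr model, angular momentum is quantized:
L = nℏ

where ℏ = h/(2π) = 1.0545718e-34 J·s

For n = 23:
L = 23 × 1.0545718e-34 J·s
L = 2.42552e-33 J·s

This can also be written as L = 23ℏ.
The angular momentum is an integer multiple of the reduced Planck constant.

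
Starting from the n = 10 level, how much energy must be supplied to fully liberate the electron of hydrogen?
0.1361 eV

The ionization energy is the energy needed to remove the electron completely (n → ∞).

For hydrogen, E_n = -13.6057 eV / n².

At n = 10: E_10 = -13.6057 / 10² = -0.1360570 eV
At n = ∞: E_∞ = 0 eV

Ionization energy = E_∞ - E_10 = 0 - (-0.1360570) = 0.1360570 eV
Ionization energy ≈ 0.1361 eV

This is also called the binding energy of the electron in state n = 10.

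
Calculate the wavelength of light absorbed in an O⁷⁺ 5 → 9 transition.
51.487 nm

First, find the transition energy using E_n = -13.6057 Z² / n² eV:
E_5 = -13.6057 × 8² / 5² = -34.83059 eV
E_9 = -13.6057 × 8² / 9² = -10.75018 eV

Photon energy: |ΔE| = |E_9 - E_5| = 24.08041 eV

Convert to wavelength using E = hc/λ with hc = 1239.84 eV·nm:
λ = hc/E = 1239.84 eV·nm / 24.08041 eV
λ = 51.487 nm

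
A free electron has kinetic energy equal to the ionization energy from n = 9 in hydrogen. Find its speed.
2.43077e+05 m/s (or 0.0811% of c)

The binding energy at n = 9 for hydrogen is:
E_9 = -13.6057/9² = -0.167971605 eV
|E_9| = 0.167971605 eV

Convert to Joules:
KE = 0.167971605 eV × (1.602177 × 10⁻¹⁹ J/eV) = 2.6912024e-20 J

Using KE = ½mv²:
v = √(2·KE/m_e)
v = √(2 × 2.6912024e-20 J / 9.10938 × 10⁻³¹ kg)
v = 2.43077e+05 m/s

This is approximately 0.0811% the speed of light.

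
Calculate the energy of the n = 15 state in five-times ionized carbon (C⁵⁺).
-2.1769 eV

For hydrogen-like ions, the energy levels scale with Z²:
E_n = -13.6057 Z² / n² eV

For C⁵⁺ (Z = 6) at n = 15:
E_15 = -13.6057 × 6² / 15²
E_15 = -13.6057 × 36 / 225
E_15 = -489.8052 / 225
E_15 = -2.1769 eV

The energy is 36 times more negative than hydrogen at the same n due to the stronger nuclear charge.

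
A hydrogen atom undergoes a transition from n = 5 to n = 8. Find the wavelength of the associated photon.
3738.52362 nm

First, find the transition energy using E_n = -13.6057 / n² eV:
E_5 = -13.6057 / 5² = -0.54422800000 eV
E_8 = -13.6057 / 8² = -0.21258906250 eV

Photon energy: |ΔE| = |E_8 - E_5| = 0.33163893750 eV

Convert to wavelength using E = hc/λ with hc = 1239.84 eV·nm:
λ = hc/E = 1239.84 eV·nm / 0.33163893750 eV
λ = 3738.52362 nm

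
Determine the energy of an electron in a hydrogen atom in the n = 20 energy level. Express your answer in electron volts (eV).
-0.03 eV

The energy levels of a hydrogen-like atom are given by:
E_n = -13.6057 eV / n²

For n = 20:
E_20 = -13.6057 eV / 20²
E_20 = -13.6057 eV / 400
E_20 = -0.03 eV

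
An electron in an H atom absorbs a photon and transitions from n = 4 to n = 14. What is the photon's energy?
0.7809 eV

The energy levels of a hydrogen-like atom are E_n = -13.6057 eV / n².

Energy at n = 4: E_4 = -13.6057 / 4² = -0.8503563 eV
Energy at n = 14: E_14 = -13.6057 / 14² = -0.0694168 eV

The excitation energy is the difference:
ΔE = E_14 - E_4
ΔE = -0.0694168 - (-0.8503563)
ΔE = 0.7809 eV

Since this is positive, energy must be absorbed (photon absorption).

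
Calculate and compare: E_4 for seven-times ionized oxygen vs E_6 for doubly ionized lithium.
O⁷⁺ at n = 4 (E = -54.422800 eV)

Using E_n = -13.6057 Z² / n² eV:

O⁷⁺ (Z = 8) at n = 4:
E = -13.6057 × 8² / 4² = -13.6057 × 64 / 16 = -54.422800000 eV

Li²⁺ (Z = 3) at n = 6:
E = -13.6057 × 3² / 6² = -13.6057 × 9 / 36 = -3.401425000 eV

Since -54.422800000 eV < -3.401425000 eV,
O⁷⁺ at n = 4 is more tightly bound (requires more energy to ionize).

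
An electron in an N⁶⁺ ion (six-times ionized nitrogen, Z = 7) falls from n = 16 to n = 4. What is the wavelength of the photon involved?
31.739303 nm

First, find the transition energy using E_n = -13.6057 Z² / n² eV:
E_16 = -13.6057 × 7² / 16² = -2.60421602 eV
E_4 = -13.6057 × 7² / 4² = -41.66745625 eV

Photon energy: |ΔE| = |E_4 - E_16| = 39.06324023 eV

Convert to wavelength using E = hc/λ with hc = 1239.84 eV·nm:
λ = hc/E = 1239.84 eV·nm / 39.06324023 eV
λ = 31.739303 nm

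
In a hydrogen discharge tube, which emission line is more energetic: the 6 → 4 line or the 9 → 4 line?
9 → 4

Calculate the energy for each transition:

Transition 6 → 4:
ΔE₁ = |E_4 - E_6| = |-13.6057/4² - (-13.6057/6²)|
ΔE₁ = |-0.85035625 - (-0.37793611)| = 0.47242 eV

Transition 9 → 4:
ΔE₂ = |E_4 - E_9| = |-13.6057/4² - (-13.6057/9²)|
ΔE₂ = |-0.85035625 - (-0.16797160)| = 0.68238 eV

Since 0.68238 eV > 0.47242 eV, the transition 9 → 4 emits the more energetic photon.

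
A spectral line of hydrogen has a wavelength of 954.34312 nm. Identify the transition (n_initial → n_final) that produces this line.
n = 8 → n = 3

First, find the photon energy from the wavelength (hc = 1239.84 eV·nm):
E = hc/λ = 1239.84 eV·nm / 954.34312 nm = 1.2991554 eV

The energy levels of hydrogen satisfy E_n = -13.6057 / n² eV, so an emission n_i → n_f releases
ΔE = 13.6057 × (1/n_f² − 1/n_i²) eV.

Setting ΔE equal to the photon energy:
1/n_f² − 1/n_i² = 1.2991554 / 13.6057 = 0.095486112

Since 1/n_i² must be positive, we need 1/n_f² > 0.095486112, i.e. n_f ≤ 3. For each allowed n_f, solve n_i = (1/n_f² − 0.095486112)^(−1/2) and check whether it is a whole number:
  n_f = 1: 1/n_i² = 1.000000000 − 0.095486112 = 0.904513888 → n_i = 1.051  (not an integer) ✗
  n_f = 2: 1/n_i² = 0.250000000 − 0.095486112 = 0.154513888 → n_i = 2.544  (not an integer) ✗
  n_f = 3: 1/n_i² = 0.111111111 − 0.095486112 = 0.015624999 → n_i = 8.000  → integer, n_i = 8 ✓

Only n_f = 3 gives an integer upper level, n_i = 8.

The transition is from n = 8 to n = 3 (emission).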